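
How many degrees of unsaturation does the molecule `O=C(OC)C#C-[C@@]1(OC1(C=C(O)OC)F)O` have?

Molecular formula from the SMILES: C9H9FO6.
DoU = (2C + 2 + N − H − X)/2 = (2·9 + 2 + 0 − 9 − 1)/2 = 10/2 = 5.
(Structurally: 1 ring(s) + 4 π bond(s) = 5.)

5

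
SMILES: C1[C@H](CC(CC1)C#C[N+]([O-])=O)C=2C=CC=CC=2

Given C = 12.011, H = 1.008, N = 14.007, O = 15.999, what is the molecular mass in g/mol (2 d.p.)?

229.28

Molecular formula: C14H15NO2.
M = 14×12.011 + 15×1.008 + 1×14.007 + 2×15.999 = 229.28 g/mol.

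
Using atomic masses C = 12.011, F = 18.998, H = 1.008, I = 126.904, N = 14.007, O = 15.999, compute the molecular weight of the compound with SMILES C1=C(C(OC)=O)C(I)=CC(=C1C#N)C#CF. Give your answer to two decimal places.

Molecular formula: C11H5FINO2.
M = 11×12.011 + 1×18.998 + 5×1.008 + 1×126.904 + 1×14.007 + 2×15.999 = 329.07 g/mol.

329.07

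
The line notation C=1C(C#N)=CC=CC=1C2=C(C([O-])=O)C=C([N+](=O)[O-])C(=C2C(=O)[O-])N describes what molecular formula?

[C15H7N3O6]2-

Heavy atoms from the SMILES: 15 C, 3 N, 6 O.
Implicit hydrogens by atom environment:
  7 × C (aromatic): no H
  5 × C (aromatic): 1 H each → 5
  3 × C: no H
  3 × O: no H
  3 × O (charge -1): no H
  1 × N: 2 H
  1 × N (charge +1): no H
  1 × N: no H
  Total hydrogens = 7.
Net charge -2.
Molecular formula: [C15H7N3O6]2-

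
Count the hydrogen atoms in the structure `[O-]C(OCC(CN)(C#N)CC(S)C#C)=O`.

Hydrogens are implicit in SMILES; fill each atom to its normal valence:
  4 × C: no H
  3 × C: 2 H each → 6
  2 × C: 1 H each → 2
  2 × O: no H
  1 × N: 2 H
  1 × N: no H
  1 × O (charge -1): no H
  1 × S: 1 H
  Total hydrogens = 11.

11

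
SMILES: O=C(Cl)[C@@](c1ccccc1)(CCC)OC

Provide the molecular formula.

C12H15ClO2

Heavy atoms from the SMILES: 12 C, 1 Cl, 2 O.
Implicit hydrogens by atom environment:
  5 × C (aromatic): 1 H each → 5
  2 × C: 3 H each → 6
  2 × C: 2 H each → 4
  2 × C: no H
  2 × O: no H
  1 × C (aromatic): no H
  1 × Cl: no H
  Total hydrogens = 15.
Molecular formula: C12H15ClO2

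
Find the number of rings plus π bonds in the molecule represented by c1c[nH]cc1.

Molecular formula from the SMILES: C4H5N.
DoU = (2C + 2 + N − H − X)/2 = (2·4 + 2 + 1 − 5 − 0)/2 = 6/2 = 3.
(Structurally: 1 ring(s) + 2 π bond(s) = 3.)

3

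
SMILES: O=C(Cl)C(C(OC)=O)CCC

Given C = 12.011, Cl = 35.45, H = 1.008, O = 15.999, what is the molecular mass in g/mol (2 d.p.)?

178.61

Molecular formula: C7H11ClO3.
M = 7×12.011 + 1×35.45 + 11×1.008 + 3×15.999 = 178.61 g/mol.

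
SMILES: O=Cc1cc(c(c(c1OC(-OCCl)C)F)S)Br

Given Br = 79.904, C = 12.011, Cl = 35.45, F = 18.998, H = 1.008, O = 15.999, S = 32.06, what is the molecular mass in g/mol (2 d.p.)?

343.59

Molecular formula: C10H9BrClFO3S.
M = 1×79.904 + 10×12.011 + 1×35.45 + 1×18.998 + 9×1.008 + 3×15.999 + 1×32.06 = 343.59 g/mol.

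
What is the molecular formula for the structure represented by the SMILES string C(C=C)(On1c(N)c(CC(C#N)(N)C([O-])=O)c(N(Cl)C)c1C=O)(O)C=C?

Heavy atoms from the SMILES: 15 C, 1 Cl, 5 N, 5 O.
Implicit hydrogens by atom environment:
  4 × C (aromatic): no H
  4 × C: no H
  3 × C: 2 H each → 6
  3 × C: 1 H each → 3
  3 × O: no H
  2 × N: 2 H each → 4
  2 × N: no H
  1 × C: 3 H
  1 × Cl: no H
  1 × N (aromatic): no H
  1 × O: 1 H
  1 × O (charge -1): no H
  Total hydrogens = 17.
Net charge -1.
Molecular formula: C15H17ClN5O5-

C15H17ClN5O5-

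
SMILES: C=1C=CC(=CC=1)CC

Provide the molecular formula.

C8H10

Heavy atoms from the SMILES: 8 C.
Implicit hydrogens by atom environment:
  5 × C (aromatic): 1 H each → 5
  1 × C: 3 H
  1 × C: 2 H
  1 × C (aromatic): no H
  Total hydrogens = 10.
Molecular formula: C8H10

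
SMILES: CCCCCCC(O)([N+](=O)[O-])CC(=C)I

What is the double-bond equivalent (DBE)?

2

Molecular formula from the SMILES: C10H18INO3.
DoU = (2C + 2 + N − H − X)/2 = (2·10 + 2 + 1 − 18 − 1)/2 = 4/2 = 2.
(Structurally: 0 ring(s) + 2 π bond(s) = 2.)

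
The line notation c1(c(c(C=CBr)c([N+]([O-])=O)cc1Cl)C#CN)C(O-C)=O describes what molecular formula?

C12H8BrClN2O4

Heavy atoms from the SMILES: 1 Br, 12 C, 1 Cl, 2 N, 4 O.
Implicit hydrogens by atom environment:
  5 × C (aromatic): no H
  3 × C: no H
  3 × O: no H
  2 × C: 1 H each → 2
  1 × Br: no H
  1 × C: 3 H
  1 × C (aromatic): 1 H
  1 × Cl: no H
  1 × N: 2 H
  1 × N (charge +1): no H
  1 × O (charge -1): no H
  Total hydrogens = 8.
Molecular formula: C12H8BrClN2O4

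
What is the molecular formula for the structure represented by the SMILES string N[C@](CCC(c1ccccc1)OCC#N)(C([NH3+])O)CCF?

C15H23FN3O2+

Heavy atoms from the SMILES: 15 C, 1 F, 3 N, 2 O.
Implicit hydrogens by atom environment:
  5 × C: 2 H each → 10
  5 × C (aromatic): 1 H each → 5
  2 × C: 1 H each → 2
  2 × C: no H
  1 × C (aromatic): no H
  1 × F: no H
  1 × N (charge +1): 3 H
  1 × N: 2 H
  1 × N: no H
  1 × O: 1 H
  1 × O: no H
  Total hydrogens = 23.
Net charge +1.
Molecular formula: C15H23FN3O2+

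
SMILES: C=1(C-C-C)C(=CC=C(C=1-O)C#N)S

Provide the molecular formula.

Heavy atoms from the SMILES: 10 C, 1 N, 1 O, 1 S.
Implicit hydrogens by atom environment:
  4 × C (aromatic): no H
  2 × C: 2 H each → 4
  2 × C (aromatic): 1 H each → 2
  1 × C: 3 H
  1 × C: no H
  1 × N: no H
  1 × O: 1 H
  1 × S: 1 H
  Total hydrogens = 11.
Molecular formula: C10H11NOS

C10H11NOS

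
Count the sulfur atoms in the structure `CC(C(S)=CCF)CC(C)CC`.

1

The symbol for sulfur appears 1 time in the SMILES.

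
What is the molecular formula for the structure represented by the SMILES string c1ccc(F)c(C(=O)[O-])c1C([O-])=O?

Heavy atoms from the SMILES: 8 C, 1 F, 4 O.
Implicit hydrogens by atom environment:
  3 × C (aromatic): 1 H each → 3
  3 × C (aromatic): no H
  2 × C: no H
  2 × O: no H
  2 × O (charge -1): no H
  1 × F: no H
  Total hydrogens = 3.
Net charge -2.
Molecular formula: [C8H3FO4]2-

[C8H3FO4]2-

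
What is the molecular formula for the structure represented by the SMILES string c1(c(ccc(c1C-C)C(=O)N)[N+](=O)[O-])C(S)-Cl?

Heavy atoms from the SMILES: 10 C, 1 Cl, 2 N, 3 O, 1 S.
Implicit hydrogens by atom environment:
  4 × C (aromatic): no H
  2 × C (aromatic): 1 H each → 2
  2 × O: no H
  1 × C: 3 H
  1 × C: 2 H
  1 × C: 1 H
  1 × C: no H
  1 × Cl: no H
  1 × N: 2 H
  1 × N (charge +1): no H
  1 × O (charge -1): no H
  1 × S: 1 H
  Total hydrogens = 11.
Molecular formula: C10H11ClN2O3S

C10H11ClN2O3S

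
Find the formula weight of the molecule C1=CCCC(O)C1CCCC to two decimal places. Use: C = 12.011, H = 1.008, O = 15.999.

Molecular formula: C10H18O.
M = 10×12.011 + 18×1.008 + 1×15.999 = 154.25 g/mol.

154.25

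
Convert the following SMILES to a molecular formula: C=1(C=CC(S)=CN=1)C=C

C7H7NS

Heavy atoms from the SMILES: 7 C, 1 N, 1 S.
Implicit hydrogens by atom environment:
  3 × C (aromatic): 1 H each → 3
  2 × C (aromatic): no H
  1 × C: 2 H
  1 × C: 1 H
  1 × N (aromatic): no H
  1 × S: 1 H
  Total hydrogens = 7.
Molecular formula: C7H7NS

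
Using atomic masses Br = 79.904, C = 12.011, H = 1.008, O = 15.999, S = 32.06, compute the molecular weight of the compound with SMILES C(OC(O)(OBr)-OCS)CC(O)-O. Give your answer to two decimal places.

279.10

Molecular formula: C5H11BrO6S.
M = 1×79.904 + 5×12.011 + 11×1.008 + 6×15.999 + 1×32.06 = 279.10 g/mol.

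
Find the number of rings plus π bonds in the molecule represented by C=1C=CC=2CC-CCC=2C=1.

5

Molecular formula from the SMILES: C10H12.
DoU = (2C + 2 + N − H − X)/2 = (2·10 + 2 + 0 − 12 − 0)/2 = 10/2 = 5.
(Structurally: 2 ring(s) + 3 π bond(s) = 5.)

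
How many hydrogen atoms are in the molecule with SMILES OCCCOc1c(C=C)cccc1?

14

Hydrogens are implicit in SMILES; fill each atom to its normal valence:
  4 × C: 2 H each → 8
  4 × C (aromatic): 1 H each → 4
  2 × C (aromatic): no H
  1 × C: 1 H
  1 × O: 1 H
  1 × O: no H
  Total hydrogens = 14.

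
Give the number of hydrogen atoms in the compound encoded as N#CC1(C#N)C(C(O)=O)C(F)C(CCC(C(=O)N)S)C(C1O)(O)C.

18

Hydrogens are implicit in SMILES; fill each atom to its normal valence:
  6 × C: no H
  5 × C: 1 H each → 5
  3 × O: 1 H each → 3
  2 × C: 2 H each → 4
  2 × N: no H
  2 × O: no H
  1 × C: 3 H
  1 × F: no H
  1 × N: 2 H
  1 × S: 1 H
  Total hydrogens = 18.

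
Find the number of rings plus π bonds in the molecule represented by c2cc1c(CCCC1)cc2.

Molecular formula from the SMILES: C10H12.
DoU = (2C + 2 + N − H − X)/2 = (2·10 + 2 + 0 − 12 − 0)/2 = 10/2 = 5.
(Structurally: 2 ring(s) + 3 π bond(s) = 5.)

5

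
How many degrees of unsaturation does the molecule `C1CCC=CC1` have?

Molecular formula from the SMILES: C6H10.
DoU = (2C + 2 + N − H − X)/2 = (2·6 + 2 + 0 − 10 − 0)/2 = 4/2 = 2.
(Structurally: 1 ring(s) + 1 π bond(s) = 2.)

2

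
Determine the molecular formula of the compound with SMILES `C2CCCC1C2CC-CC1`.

Heavy atoms from the SMILES: 10 C.
Implicit hydrogens by atom environment:
  8 × C: 2 H each → 16
  2 × C: 1 H each → 2
  Total hydrogens = 18.
Molecular formula: C10H18

C10H18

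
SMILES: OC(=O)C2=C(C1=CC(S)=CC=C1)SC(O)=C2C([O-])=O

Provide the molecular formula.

Heavy atoms from the SMILES: 12 C, 5 O, 2 S.
Implicit hydrogens by atom environment:
  6 × C (aromatic): no H
  4 × C (aromatic): 1 H each → 4
  2 × C: no H
  2 × O: 1 H each → 2
  2 × O: no H
  1 × O (charge -1): no H
  1 × S: 1 H
  1 × S (aromatic): no H
  Total hydrogens = 7.
Net charge -1.
Molecular formula: C12H7O5S2-

C12H7O5S2-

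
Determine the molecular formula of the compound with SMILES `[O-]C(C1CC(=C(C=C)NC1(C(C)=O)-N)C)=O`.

Heavy atoms from the SMILES: 11 C, 2 N, 3 O.
Implicit hydrogens by atom environment:
  5 × C: no H
  2 × C: 3 H each → 6
  2 × C: 2 H each → 4
  2 × C: 1 H each → 2
  2 × O: no H
  1 × N: 2 H
  1 × N: 1 H
  1 × O (charge -1): no H
  Total hydrogens = 15.
Net charge -1.
Molecular formula: C11H15N2O3-

C11H15N2O3-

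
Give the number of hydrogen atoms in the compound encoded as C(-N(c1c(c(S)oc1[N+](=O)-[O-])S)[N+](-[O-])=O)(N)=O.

4

Hydrogens are implicit in SMILES; fill each atom to its normal valence:
  4 × C (aromatic): no H
  3 × O: no H
  2 × N (charge +1): no H
  2 × O (charge -1): no H
  2 × S: 1 H each → 2
  1 × C: no H
  1 × N: 2 H
  1 × N: no H
  1 × O (aromatic): no H
  Total hydrogens = 4.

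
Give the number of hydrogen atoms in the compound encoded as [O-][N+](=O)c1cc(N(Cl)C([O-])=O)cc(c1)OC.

Hydrogens are implicit in SMILES; fill each atom to its normal valence:
  3 × C (aromatic): 1 H each → 3
  3 × C (aromatic): no H
  3 × O: no H
  2 × O (charge -1): no H
  1 × C: 3 H
  1 × C: no H
  1 × Cl: no H
  1 × N (charge +1): no H
  1 × N: no H
  Total hydrogens = 6.

6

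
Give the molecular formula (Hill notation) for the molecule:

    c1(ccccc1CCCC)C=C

Heavy atoms from the SMILES: 12 C.
Implicit hydrogens by atom environment:
  4 × C: 2 H each → 8
  4 × C (aromatic): 1 H each → 4
  2 × C (aromatic): no H
  1 × C: 3 H
  1 × C: 1 H
  Total hydrogens = 16.
Molecular formula: C12H16

C12H16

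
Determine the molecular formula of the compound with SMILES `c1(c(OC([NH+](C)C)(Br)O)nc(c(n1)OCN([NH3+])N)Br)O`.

[C8H16Br2N6O4]2+

Heavy atoms from the SMILES: 2 Br, 8 C, 6 N, 4 O.
Implicit hydrogens by atom environment:
  4 × C (aromatic): no H
  2 × Br: no H
  2 × C: 3 H each → 6
  2 × N (aromatic): no H
  2 × O: 1 H each → 2
  2 × O: no H
  1 × C: 2 H
  1 × C: no H
  1 × N (charge +1): 3 H
  1 × N: 2 H
  1 × N (charge +1): 1 H
  1 × N: no H
  Total hydrogens = 16.
Net charge +2.
Molecular formula: [C8H16Br2N6O4]2+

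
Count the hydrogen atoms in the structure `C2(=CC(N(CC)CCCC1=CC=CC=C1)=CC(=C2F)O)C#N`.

19

Hydrogens are implicit in SMILES; fill each atom to its normal valence:
  7 × C (aromatic): 1 H each → 7
  5 × C (aromatic): no H
  4 × C: 2 H each → 8
  2 × N: no H
  1 × C: 3 H
  1 × C: no H
  1 × F: no H
  1 × O: 1 H
  Total hydrogens = 19.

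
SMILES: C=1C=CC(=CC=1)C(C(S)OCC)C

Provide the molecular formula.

C11H16OS

Heavy atoms from the SMILES: 11 C, 1 O, 1 S.
Implicit hydrogens by atom environment:
  5 × C (aromatic): 1 H each → 5
  2 × C: 3 H each → 6
  2 × C: 1 H each → 2
  1 × C: 2 H
  1 × C (aromatic): no H
  1 × O: no H
  1 × S: 1 H
  Total hydrogens = 16.
Molecular formula: C11H16OS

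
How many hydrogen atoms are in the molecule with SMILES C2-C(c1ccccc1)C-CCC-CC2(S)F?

19

Hydrogens are implicit in SMILES; fill each atom to its normal valence:
  6 × C: 2 H each → 12
  5 × C (aromatic): 1 H each → 5
  1 × C: 1 H
  1 × C: no H
  1 × C (aromatic): no H
  1 × F: no H
  1 × S: 1 H
  Total hydrogens = 19.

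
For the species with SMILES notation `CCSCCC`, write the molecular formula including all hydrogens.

C5H12S

Heavy atoms from the SMILES: 5 C, 1 S.
Implicit hydrogens by atom environment:
  3 × C: 2 H each → 6
  2 × C: 3 H each → 6
  1 × S: no H
  Total hydrogens = 12.
Molecular formula: C5H12S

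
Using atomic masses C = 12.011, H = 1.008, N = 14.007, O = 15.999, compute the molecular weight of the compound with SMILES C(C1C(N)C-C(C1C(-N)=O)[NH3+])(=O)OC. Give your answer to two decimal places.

202.23

Molecular formula: C8H16N3O3+.
M = 8×12.011 + 16×1.008 + 3×14.007 + 3×15.999 = 202.23 g/mol.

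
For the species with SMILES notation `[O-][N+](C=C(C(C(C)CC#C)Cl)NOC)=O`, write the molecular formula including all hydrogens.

Heavy atoms from the SMILES: 9 C, 1 Cl, 2 N, 3 O.
Implicit hydrogens by atom environment:
  4 × C: 1 H each → 4
  2 × C: 3 H each → 6
  2 × C: no H
  2 × O: no H
  1 × C: 2 H
  1 × Cl: no H
  1 × N: 1 H
  1 × N (charge +1): no H
  1 × O (charge -1): no H
  Total hydrogens = 13.
Molecular formula: C9H13ClN2O3

C9H13ClN2O3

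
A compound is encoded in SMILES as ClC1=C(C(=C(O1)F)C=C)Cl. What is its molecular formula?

C6H3Cl2FO

Heavy atoms from the SMILES: 6 C, 2 Cl, 1 F, 1 O.
Implicit hydrogens by atom environment:
  4 × C (aromatic): no H
  2 × Cl: no H
  1 × C: 2 H
  1 × C: 1 H
  1 × F: no H
  1 × O (aromatic): no H
  Total hydrogens = 3.
Molecular formula: C6H3Cl2FO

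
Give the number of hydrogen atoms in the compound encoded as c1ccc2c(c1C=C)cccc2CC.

14

Hydrogens are implicit in SMILES; fill each atom to its normal valence:
  6 × C (aromatic): 1 H each → 6
  4 × C (aromatic): no H
  2 × C: 2 H each → 4
  1 × C: 3 H
  1 × C: 1 H
  Total hydrogens = 14.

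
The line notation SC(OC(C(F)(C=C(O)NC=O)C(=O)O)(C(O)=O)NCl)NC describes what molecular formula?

C9H13ClFN3O7S

Heavy atoms from the SMILES: 9 C, 1 Cl, 1 F, 3 N, 7 O, 1 S.
Implicit hydrogens by atom environment:
  5 × C: no H
  4 × O: no H
  3 × C: 1 H each → 3
  3 × N: 1 H each → 3
  3 × O: 1 H each → 3
  1 × C: 3 H
  1 × Cl: no H
  1 × F: no H
  1 × S: 1 H
  Total hydrogens = 13.
Molecular formula: C9H13ClFN3O7S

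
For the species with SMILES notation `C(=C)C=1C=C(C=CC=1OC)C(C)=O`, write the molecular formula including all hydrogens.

C11H12O2

Heavy atoms from the SMILES: 11 C, 2 O.
Implicit hydrogens by atom environment:
  3 × C (aromatic): 1 H each → 3
  3 × C (aromatic): no H
  2 × C: 3 H each → 6
  2 × O: no H
  1 × C: 2 H
  1 × C: 1 H
  1 × C: no H
  Total hydrogens = 12.
Molecular formula: C11H12O2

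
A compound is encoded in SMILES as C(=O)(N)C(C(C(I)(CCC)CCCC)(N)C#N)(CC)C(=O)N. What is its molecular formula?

Heavy atoms from the SMILES: 15 C, 1 I, 4 N, 2 O.
Implicit hydrogens by atom environment:
  6 × C: 2 H each → 12
  6 × C: no H
  3 × C: 3 H each → 9
  3 × N: 2 H each → 6
  2 × O: no H
  1 × I: no H
  1 × N: no H
  Total hydrogens = 27.
Molecular formula: C15H27IN4O2

C15H27IN4O2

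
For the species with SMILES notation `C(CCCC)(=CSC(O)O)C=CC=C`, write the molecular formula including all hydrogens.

C11H18O2S

Heavy atoms from the SMILES: 11 C, 2 O, 1 S.
Implicit hydrogens by atom environment:
  5 × C: 1 H each → 5
  4 × C: 2 H each → 8
  2 × O: 1 H each → 2
  1 × C: 3 H
  1 × C: no H
  1 × S: no H
  Total hydrogens = 18.
Molecular formula: C11H18O2S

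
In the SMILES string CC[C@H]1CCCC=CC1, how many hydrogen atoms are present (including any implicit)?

16

Hydrogens are implicit in SMILES; fill each atom to its normal valence:
  5 × C: 2 H each → 10
  3 × C: 1 H each → 3
  1 × C: 3 H
  Total hydrogens = 16.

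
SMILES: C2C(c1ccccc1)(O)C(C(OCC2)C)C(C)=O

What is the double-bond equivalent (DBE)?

Molecular formula from the SMILES: C15H20O3.
DoU = (2C + 2 + N − H − X)/2 = (2·15 + 2 + 0 − 20 − 0)/2 = 12/2 = 6.
(Structurally: 2 ring(s) + 4 π bond(s) = 6.)

6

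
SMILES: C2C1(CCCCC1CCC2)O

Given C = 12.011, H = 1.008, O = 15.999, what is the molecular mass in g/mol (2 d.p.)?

154.25

Molecular formula: C10H18O.
M = 10×12.011 + 18×1.008 + 1×15.999 = 154.25 g/mol.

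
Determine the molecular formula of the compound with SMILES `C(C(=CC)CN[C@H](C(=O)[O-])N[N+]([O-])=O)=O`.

Heavy atoms from the SMILES: 7 C, 3 N, 5 O.
Implicit hydrogens by atom environment:
  3 × C: 1 H each → 3
  3 × O: no H
  2 × C: no H
  2 × N: 1 H each → 2
  2 × O (charge -1): no H
  1 × C: 3 H
  1 × C: 2 H
  1 × N (charge +1): no H
  Total hydrogens = 10.
Net charge -1.
Molecular formula: C7H10N3O5-

C7H10N3O5-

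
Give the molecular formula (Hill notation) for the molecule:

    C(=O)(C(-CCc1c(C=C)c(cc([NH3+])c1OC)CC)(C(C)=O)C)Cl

C18H25ClNO3+

Heavy atoms from the SMILES: 18 C, 1 Cl, 1 N, 3 O.
Implicit hydrogens by atom environment:
  5 × C (aromatic): no H
  4 × C: 3 H each → 12
  4 × C: 2 H each → 8
  3 × C: no H
  3 × O: no H
  1 × C (aromatic): 1 H
  1 × C: 1 H
  1 × Cl: no H
  1 × N (charge +1): 3 H
  Total hydrogens = 25.
Net charge +1.
Molecular formula: C18H25ClNO3+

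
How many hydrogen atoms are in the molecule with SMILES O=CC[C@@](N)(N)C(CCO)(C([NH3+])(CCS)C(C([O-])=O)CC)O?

27

Hydrogens are implicit in SMILES; fill each atom to its normal valence:
  6 × C: 2 H each → 12
  4 × C: no H
  2 × C: 1 H each → 2
  2 × N: 2 H each → 4
  2 × O: 1 H each → 2
  2 × O: no H
  1 × C: 3 H
  1 × N (charge +1): 3 H
  1 × O (charge -1): no H
  1 × S: 1 H
  Total hydrogens = 27.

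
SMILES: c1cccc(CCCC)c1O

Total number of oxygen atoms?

1

The symbol for oxygen appears 1 time in the SMILES.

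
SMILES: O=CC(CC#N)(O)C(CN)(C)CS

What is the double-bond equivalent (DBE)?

3

Molecular formula from the SMILES: C8H14N2O2S.
DoU = (2C + 2 + N − H − X)/2 = (2·8 + 2 + 2 − 14 − 0)/2 = 6/2 = 3.
(Structurally: 0 ring(s) + 3 π bond(s) = 3.)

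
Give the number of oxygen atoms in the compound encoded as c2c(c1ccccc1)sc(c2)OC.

1

The symbol for oxygen appears 1 time in the SMILES.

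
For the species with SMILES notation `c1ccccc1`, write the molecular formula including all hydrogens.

Heavy atoms from the SMILES: 6 C.
Implicit hydrogens by atom environment:
  6 × C (aromatic): 1 H each → 6
  Total hydrogens = 6.
Molecular formula: C6H6

C6H6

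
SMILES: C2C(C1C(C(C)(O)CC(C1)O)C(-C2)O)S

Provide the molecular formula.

Heavy atoms from the SMILES: 11 C, 3 O, 1 S.
Implicit hydrogens by atom environment:
  5 × C: 1 H each → 5
  4 × C: 2 H each → 8
  3 × O: 1 H each → 3
  1 × C: 3 H
  1 × C: no H
  1 × S: 1 H
  Total hydrogens = 20.
Molecular formula: C11H20O3S

C11H20O3S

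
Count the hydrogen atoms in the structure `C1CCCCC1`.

Hydrogens are implicit in SMILES; fill each atom to its normal valence:
  6 × C: 2 H each → 12
  Total hydrogens = 12.

12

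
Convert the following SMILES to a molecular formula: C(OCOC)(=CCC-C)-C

Heavy atoms from the SMILES: 8 C, 2 O.
Implicit hydrogens by atom environment:
  3 × C: 3 H each → 9
  3 × C: 2 H each → 6
  2 × O: no H
  1 × C: 1 H
  1 × C: no H
  Total hydrogens = 16.
Molecular formula: C8H16O2

C8H16O2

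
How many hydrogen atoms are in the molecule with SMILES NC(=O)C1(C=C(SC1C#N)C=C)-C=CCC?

Hydrogens are implicit in SMILES; fill each atom to its normal valence:
  5 × C: 1 H each → 5
  4 × C: no H
  2 × C: 2 H each → 4
  1 × C: 3 H
  1 × N: 2 H
  1 × N: no H
  1 × O: no H
  1 × S: no H
  Total hydrogens = 14.

14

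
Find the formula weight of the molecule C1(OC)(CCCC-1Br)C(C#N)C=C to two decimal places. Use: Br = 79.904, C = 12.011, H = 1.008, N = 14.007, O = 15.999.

Molecular formula: C10H14BrNO.
M = 1×79.904 + 10×12.011 + 14×1.008 + 1×14.007 + 1×15.999 = 244.13 g/mol.

244.13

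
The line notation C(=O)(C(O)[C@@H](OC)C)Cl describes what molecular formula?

Heavy atoms from the SMILES: 5 C, 1 Cl, 3 O.
Implicit hydrogens by atom environment:
  2 × C: 3 H each → 6
  2 × C: 1 H each → 2
  2 × O: no H
  1 × C: no H
  1 × Cl: no H
  1 × O: 1 H
  Total hydrogens = 9.
Molecular formula: C5H9ClO3

C5H9ClO3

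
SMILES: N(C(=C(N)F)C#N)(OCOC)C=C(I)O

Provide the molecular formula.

C7H9FIN3O3

Heavy atoms from the SMILES: 7 C, 1 F, 1 I, 3 N, 3 O.
Implicit hydrogens by atom environment:
  4 × C: no H
  2 × N: no H
  2 × O: no H
  1 × C: 3 H
  1 × C: 2 H
  1 × C: 1 H
  1 × F: no H
  1 × I: no H
  1 × N: 2 H
  1 × O: 1 H
  Total hydrogens = 9.
Molecular formula: C7H9FIN3O3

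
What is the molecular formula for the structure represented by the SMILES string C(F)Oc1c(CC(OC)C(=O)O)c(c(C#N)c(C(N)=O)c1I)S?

C13H12FIN2O5S

Heavy atoms from the SMILES: 13 C, 1 F, 1 I, 2 N, 5 O, 1 S.
Implicit hydrogens by atom environment:
  6 × C (aromatic): no H
  4 × O: no H
  3 × C: no H
  2 × C: 2 H each → 4
  1 × C: 3 H
  1 × C: 1 H
  1 × F: no H
  1 × I: no H
  1 × N: 2 H
  1 × N: no H
  1 × O: 1 H
  1 × S: 1 H
  Total hydrogens = 12.
Molecular formula: C13H12FIN2O5S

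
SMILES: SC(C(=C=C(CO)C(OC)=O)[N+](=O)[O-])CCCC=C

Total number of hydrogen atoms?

Hydrogens are implicit in SMILES; fill each atom to its normal valence:
  5 × C: 2 H each → 10
  4 × C: no H
  3 × O: no H
  2 × C: 1 H each → 2
  1 × C: 3 H
  1 × N (charge +1): no H
  1 × O: 1 H
  1 × O (charge -1): no H
  1 × S: 1 H
  Total hydrogens = 17.

17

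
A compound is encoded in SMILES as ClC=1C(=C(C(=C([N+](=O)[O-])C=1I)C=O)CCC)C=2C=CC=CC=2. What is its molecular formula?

C16H13ClINO3

Heavy atoms from the SMILES: 16 C, 1 Cl, 1 I, 1 N, 3 O.
Implicit hydrogens by atom environment:
  7 × C (aromatic): no H
  5 × C (aromatic): 1 H each → 5
  2 × C: 2 H each → 4
  2 × O: no H
  1 × C: 3 H
  1 × C: 1 H
  1 × Cl: no H
  1 × I: no H
  1 × N (charge +1): no H
  1 × O (charge -1): no H
  Total hydrogens = 13.
Molecular formula: C16H13ClINO3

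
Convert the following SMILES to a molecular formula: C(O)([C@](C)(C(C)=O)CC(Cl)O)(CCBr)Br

C9H15Br2ClO3

Heavy atoms from the SMILES: 2 Br, 9 C, 1 Cl, 3 O.
Implicit hydrogens by atom environment:
  3 × C: 2 H each → 6
  3 × C: no H
  2 × Br: no H
  2 × C: 3 H each → 6
  2 × O: 1 H each → 2
  1 × C: 1 H
  1 × Cl: no H
  1 × O: no H
  Total hydrogens = 15.
Molecular formula: C9H15Br2ClO3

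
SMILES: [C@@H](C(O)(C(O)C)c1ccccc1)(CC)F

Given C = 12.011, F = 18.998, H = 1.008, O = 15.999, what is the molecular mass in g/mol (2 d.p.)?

212.26

Molecular formula: C12H17FO2.
M = 12×12.011 + 1×18.998 + 17×1.008 + 2×15.999 = 212.26 g/mol.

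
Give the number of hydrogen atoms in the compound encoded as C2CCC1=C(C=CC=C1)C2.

12

Hydrogens are implicit in SMILES; fill each atom to its normal valence:
  4 × C: 2 H each → 8
  4 × C (aromatic): 1 H each → 4
  2 × C (aromatic): no H
  Total hydrogens = 12.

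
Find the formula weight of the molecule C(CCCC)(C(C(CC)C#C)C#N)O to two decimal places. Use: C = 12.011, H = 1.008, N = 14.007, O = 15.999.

193.29

Molecular formula: C12H19NO.
M = 12×12.011 + 19×1.008 + 1×14.007 + 1×15.999 = 193.29 g/mol.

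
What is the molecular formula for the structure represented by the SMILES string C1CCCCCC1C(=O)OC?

Heavy atoms from the SMILES: 9 C, 2 O.
Implicit hydrogens by atom environment:
  6 × C: 2 H each → 12
  2 × O: no H
  1 × C: 3 H
  1 × C: 1 H
  1 × C: no H
  Total hydrogens = 16.
Molecular formula: C9H16O2

C9H16O2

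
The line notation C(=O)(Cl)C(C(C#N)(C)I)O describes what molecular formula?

C5H5ClINO2

Heavy atoms from the SMILES: 5 C, 1 Cl, 1 I, 1 N, 2 O.
Implicit hydrogens by atom environment:
  3 × C: no H
  1 × C: 3 H
  1 × C: 1 H
  1 × Cl: no H
  1 × I: no H
  1 × N: no H
  1 × O: 1 H
  1 × O: no H
  Total hydrogens = 5.
Molecular formula: C5H5ClINO2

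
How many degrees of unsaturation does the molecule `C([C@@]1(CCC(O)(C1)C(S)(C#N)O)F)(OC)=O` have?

Molecular formula from the SMILES: C9H12FNO4S.
DoU = (2C + 2 + N − H − X)/2 = (2·9 + 2 + 1 − 12 − 1)/2 = 8/2 = 4.
(Structurally: 1 ring(s) + 3 π bond(s) = 4.)

4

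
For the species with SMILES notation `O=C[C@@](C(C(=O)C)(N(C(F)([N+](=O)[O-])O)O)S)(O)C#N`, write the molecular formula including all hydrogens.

C7H8FN3O7S

Heavy atoms from the SMILES: 7 C, 1 F, 3 N, 7 O, 1 S.
Implicit hydrogens by atom environment:
  5 × C: no H
  3 × O: 1 H each → 3
  3 × O: no H
  2 × N: no H
  1 × C: 3 H
  1 × C: 1 H
  1 × F: no H
  1 × N (charge +1): no H
  1 × O (charge -1): no H
  1 × S: 1 H
  Total hydrogens = 8.
Molecular formula: C7H8FN3O7S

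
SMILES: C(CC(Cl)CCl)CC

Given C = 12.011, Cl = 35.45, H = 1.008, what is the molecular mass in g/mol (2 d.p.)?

Molecular formula: C6H12Cl2.
M = 6×12.011 + 2×35.45 + 12×1.008 = 155.06 g/mol.

155.06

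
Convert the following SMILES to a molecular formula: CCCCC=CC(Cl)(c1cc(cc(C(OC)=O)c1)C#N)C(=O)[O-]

Heavy atoms from the SMILES: 17 C, 1 Cl, 1 N, 4 O.
Implicit hydrogens by atom environment:
  4 × C: no H
  3 × C: 2 H each → 6
  3 × C (aromatic): 1 H each → 3
  3 × C (aromatic): no H
  3 × O: no H
  2 × C: 3 H each → 6
  2 × C: 1 H each → 2
  1 × Cl: no H
  1 × N: no H
  1 × O (charge -1): no H
  Total hydrogens = 17.
Net charge -1.
Molecular formula: C17H17ClNO4-

C17H17ClNO4-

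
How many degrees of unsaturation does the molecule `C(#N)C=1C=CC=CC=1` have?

Molecular formula from the SMILES: C7H5N.
DoU = (2C + 2 + N − H − X)/2 = (2·7 + 2 + 1 − 5 − 0)/2 = 12/2 = 6.
(Structurally: 1 ring(s) + 5 π bond(s) = 6.)

6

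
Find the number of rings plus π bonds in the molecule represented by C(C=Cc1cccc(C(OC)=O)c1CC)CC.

6

Molecular formula from the SMILES: C15H20O2.
DoU = (2C + 2 + N − H − X)/2 = (2·15 + 2 + 0 − 20 − 0)/2 = 12/2 = 6.
(Structurally: 1 ring(s) + 5 π bond(s) = 6.)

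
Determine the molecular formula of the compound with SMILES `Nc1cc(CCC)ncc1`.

Heavy atoms from the SMILES: 8 C, 2 N.
Implicit hydrogens by atom environment:
  3 × C (aromatic): 1 H each → 3
  2 × C: 2 H each → 4
  2 × C (aromatic): no H
  1 × C: 3 H
  1 × N: 2 H
  1 × N (aromatic): no H
  Total hydrogens = 12.
Molecular formula: C8H12N2

C8H12N2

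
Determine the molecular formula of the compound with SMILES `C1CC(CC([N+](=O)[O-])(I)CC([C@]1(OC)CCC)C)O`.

Heavy atoms from the SMILES: 13 C, 1 I, 1 N, 4 O.
Implicit hydrogens by atom environment:
  6 × C: 2 H each → 12
  3 × C: 3 H each → 9
  2 × C: 1 H each → 2
  2 × C: no H
  2 × O: no H
  1 × I: no H
  1 × N (charge +1): no H
  1 × O: 1 H
  1 × O (charge -1): no H
  Total hydrogens = 24.
Molecular formula: C13H24INO4

C13H24INO4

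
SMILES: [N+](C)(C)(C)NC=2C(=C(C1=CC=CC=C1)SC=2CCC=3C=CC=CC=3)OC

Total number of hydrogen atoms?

27

Hydrogens are implicit in SMILES; fill each atom to its normal valence:
  10 × C (aromatic): 1 H each → 10
  6 × C (aromatic): no H
  4 × C: 3 H each → 12
  2 × C: 2 H each → 4
  1 × N: 1 H
  1 × N (charge +1): no H
  1 × O: no H
  1 × S (aromatic): no H
  Total hydrogens = 27.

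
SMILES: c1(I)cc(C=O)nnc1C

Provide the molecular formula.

C6H5IN2O

Heavy atoms from the SMILES: 6 C, 1 I, 2 N, 1 O.
Implicit hydrogens by atom environment:
  3 × C (aromatic): no H
  2 × N (aromatic): no H
  1 × C: 3 H
  1 × C (aromatic): 1 H
  1 × C: 1 H
  1 × I: no H
  1 × O: no H
  Total hydrogens = 5.
Molecular formula: C6H5IN2O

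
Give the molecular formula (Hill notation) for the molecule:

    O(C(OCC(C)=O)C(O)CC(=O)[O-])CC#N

C9H12NO6-

Heavy atoms from the SMILES: 9 C, 1 N, 6 O.
Implicit hydrogens by atom environment:
  4 × O: no H
  3 × C: 2 H each → 6
  3 × C: no H
  2 × C: 1 H each → 2
  1 × C: 3 H
  1 × N: no H
  1 × O: 1 H
  1 × O (charge -1): no H
  Total hydrogens = 12.
Net charge -1.
Molecular formula: C9H12NO6-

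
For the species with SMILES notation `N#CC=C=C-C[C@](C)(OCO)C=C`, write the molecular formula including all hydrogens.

Heavy atoms from the SMILES: 10 C, 1 N, 2 O.
Implicit hydrogens by atom environment:
  3 × C: 2 H each → 6
  3 × C: 1 H each → 3
  3 × C: no H
  1 × C: 3 H
  1 × N: no H
  1 × O: 1 H
  1 × O: no H
  Total hydrogens = 13.
Molecular formula: C10H13NO2

C10H13NO2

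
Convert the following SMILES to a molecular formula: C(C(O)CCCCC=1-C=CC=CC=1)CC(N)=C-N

Heavy atoms from the SMILES: 15 C, 2 N, 1 O.
Implicit hydrogens by atom environment:
  6 × C: 2 H each → 12
  5 × C (aromatic): 1 H each → 5
  2 × C: 1 H each → 2
  2 × N: 2 H each → 4
  1 × C: no H
  1 × C (aromatic): no H
  1 × O: 1 H
  Total hydrogens = 24.
Molecular formula: C15H24N2O

C15H24N2O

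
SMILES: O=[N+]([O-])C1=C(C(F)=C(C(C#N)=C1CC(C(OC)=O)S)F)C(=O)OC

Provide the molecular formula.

C13H10F2N2O6S

Heavy atoms from the SMILES: 13 C, 2 F, 2 N, 6 O, 1 S.
Implicit hydrogens by atom environment:
  6 × C (aromatic): no H
  5 × O: no H
  3 × C: no H
  2 × C: 3 H each → 6
  2 × F: no H
  1 × C: 2 H
  1 × C: 1 H
  1 × N (charge +1): no H
  1 × N: no H
  1 × O (charge -1): no H
  1 × S: 1 H
  Total hydrogens = 10.
Molecular formula: C13H10F2N2O6S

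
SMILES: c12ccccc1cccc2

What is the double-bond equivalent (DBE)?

Molecular formula from the SMILES: C10H8.
DoU = (2C + 2 + N − H − X)/2 = (2·10 + 2 + 0 − 8 − 0)/2 = 14/2 = 7.
(Structurally: 2 ring(s) + 5 π bond(s) = 7.)

7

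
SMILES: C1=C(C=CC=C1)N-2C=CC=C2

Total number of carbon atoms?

The symbol for carbon appears 10 times in the SMILES.

10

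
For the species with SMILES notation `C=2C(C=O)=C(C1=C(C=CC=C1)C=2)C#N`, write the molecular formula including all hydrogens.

Heavy atoms from the SMILES: 12 C, 1 N, 1 O.
Implicit hydrogens by atom environment:
  6 × C (aromatic): 1 H each → 6
  4 × C (aromatic): no H
  1 × C: 1 H
  1 × C: no H
  1 × N: no H
  1 × O: no H
  Total hydrogens = 7.
Molecular formula: C12H7NO

C12H7NO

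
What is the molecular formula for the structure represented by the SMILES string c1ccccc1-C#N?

Heavy atoms from the SMILES: 7 C, 1 N.
Implicit hydrogens by atom environment:
  5 × C (aromatic): 1 H each → 5
  1 × C (aromatic): no H
  1 × C: no H
  1 × N: no H
  Total hydrogens = 5.
Molecular formula: C7H5N

C7H5N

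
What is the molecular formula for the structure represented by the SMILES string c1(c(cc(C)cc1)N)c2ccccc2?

Heavy atoms from the SMILES: 13 C, 1 N.
Implicit hydrogens by atom environment:
  8 × C (aromatic): 1 H each → 8
  4 × C (aromatic): no H
  1 × C: 3 H
  1 × N: 2 H
  Total hydrogens = 13.
Molecular formula: C13H13N

C13H13N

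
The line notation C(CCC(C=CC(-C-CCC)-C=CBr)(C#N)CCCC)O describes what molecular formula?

C18H30BrNO

Heavy atoms from the SMILES: 1 Br, 18 C, 1 N, 1 O.
Implicit hydrogens by atom environment:
  9 × C: 2 H each → 18
  5 × C: 1 H each → 5
  2 × C: 3 H each → 6
  2 × C: no H
  1 × Br: no H
  1 × N: no H
  1 × O: 1 H
  Total hydrogens = 30.
Molecular formula: C18H30BrNO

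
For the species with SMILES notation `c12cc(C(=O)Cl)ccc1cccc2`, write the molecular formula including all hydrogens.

C11H7ClO

Heavy atoms from the SMILES: 11 C, 1 Cl, 1 O.
Implicit hydrogens by atom environment:
  7 × C (aromatic): 1 H each → 7
  3 × C (aromatic): no H
  1 × C: no H
  1 × Cl: no H
  1 × O: no H
  Total hydrogens = 7.
Molecular formula: C11H7ClO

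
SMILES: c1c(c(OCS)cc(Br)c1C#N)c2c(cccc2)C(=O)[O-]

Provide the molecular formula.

C15H9BrNO3S-

Heavy atoms from the SMILES: 1 Br, 15 C, 1 N, 3 O, 1 S.
Implicit hydrogens by atom environment:
  6 × C (aromatic): 1 H each → 6
  6 × C (aromatic): no H
  2 × C: no H
  2 × O: no H
  1 × Br: no H
  1 × C: 2 H
  1 × N: no H
  1 × O (charge -1): no H
  1 × S: 1 H
  Total hydrogens = 9.
Net charge -1.
Molecular formula: C15H9BrNO3S-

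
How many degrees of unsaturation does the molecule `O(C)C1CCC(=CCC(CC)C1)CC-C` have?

Molecular formula from the SMILES: C14H26O.
DoU = (2C + 2 + N − H − X)/2 = (2·14 + 2 + 0 − 26 − 0)/2 = 4/2 = 2.
(Structurally: 1 ring(s) + 1 π bond(s) = 2.)

2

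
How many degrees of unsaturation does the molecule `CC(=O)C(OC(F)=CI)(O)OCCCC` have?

2

Molecular formula from the SMILES: C9H14FIO4.
DoU = (2C + 2 + N − H − X)/2 = (2·9 + 2 + 0 − 14 − 2)/2 = 4/2 = 2.
(Structurally: 0 ring(s) + 2 π bond(s) = 2.)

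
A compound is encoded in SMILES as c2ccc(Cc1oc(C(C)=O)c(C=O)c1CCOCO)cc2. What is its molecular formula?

C17H18O5

Heavy atoms from the SMILES: 17 C, 5 O.
Implicit hydrogens by atom environment:
  5 × C (aromatic): 1 H each → 5
  5 × C (aromatic): no H
  4 × C: 2 H each → 8
  3 × O: no H
  1 × C: 3 H
  1 × C: 1 H
  1 × C: no H
  1 × O: 1 H
  1 × O (aromatic): no H
  Total hydrogens = 18.
Molecular formula: C17H18O5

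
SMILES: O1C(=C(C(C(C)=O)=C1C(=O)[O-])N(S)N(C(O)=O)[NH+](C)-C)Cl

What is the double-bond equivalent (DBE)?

Molecular formula from the SMILES: C10H12ClN3O6S.
DoU = (2C + 2 + N − H − X)/2 = (2·10 + 2 + 3 − 12 − 1)/2 = 12/2 = 6.
(Structurally: 1 ring(s) + 5 π bond(s) = 6.)

6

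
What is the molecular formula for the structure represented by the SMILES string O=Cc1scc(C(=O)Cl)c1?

C6H3ClO2S

Heavy atoms from the SMILES: 6 C, 1 Cl, 2 O, 1 S.
Implicit hydrogens by atom environment:
  2 × C (aromatic): 1 H each → 2
  2 × C (aromatic): no H
  2 × O: no H
  1 × C: 1 H
  1 × C: no H
  1 × Cl: no H
  1 × S (aromatic): no H
  Total hydrogens = 3.
Molecular formula: C6H3ClO2S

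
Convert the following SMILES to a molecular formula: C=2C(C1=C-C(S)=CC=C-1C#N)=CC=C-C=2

C13H9NS

Heavy atoms from the SMILES: 13 C, 1 N, 1 S.
Implicit hydrogens by atom environment:
  8 × C (aromatic): 1 H each → 8
  4 × C (aromatic): no H
  1 × C: no H
  1 × N: no H
  1 × S: 1 H
  Total hydrogens = 9.
Molecular formula: C13H9NS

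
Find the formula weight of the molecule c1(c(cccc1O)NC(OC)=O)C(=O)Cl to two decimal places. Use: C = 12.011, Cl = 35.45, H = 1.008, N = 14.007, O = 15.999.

229.62

Molecular formula: C9H8ClNO4.
M = 9×12.011 + 1×35.45 + 8×1.008 + 1×14.007 + 4×15.999 = 229.62 g/mol.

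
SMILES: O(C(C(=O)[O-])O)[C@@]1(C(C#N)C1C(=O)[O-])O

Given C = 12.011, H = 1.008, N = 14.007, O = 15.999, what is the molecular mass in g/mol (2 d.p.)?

215.12

Molecular formula: [C7H5NO7]2-.
M = 7×12.011 + 5×1.008 + 1×14.007 + 7×15.999 = 215.12 g/mol.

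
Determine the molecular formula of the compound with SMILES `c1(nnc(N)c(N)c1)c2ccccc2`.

C10H10N4

Heavy atoms from the SMILES: 10 C, 4 N.
Implicit hydrogens by atom environment:
  6 × C (aromatic): 1 H each → 6
  4 × C (aromatic): no H
  2 × N: 2 H each → 4
  2 × N (aromatic): no H
  Total hydrogens = 10.
Molecular formula: C10H10N4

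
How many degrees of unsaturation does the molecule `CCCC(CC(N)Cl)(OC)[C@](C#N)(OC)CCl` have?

Molecular formula from the SMILES: C11H20Cl2N2O2.
DoU = (2C + 2 + N − H − X)/2 = (2·11 + 2 + 2 − 20 − 2)/2 = 4/2 = 2.
(Structurally: 0 ring(s) + 2 π bond(s) = 2.)

2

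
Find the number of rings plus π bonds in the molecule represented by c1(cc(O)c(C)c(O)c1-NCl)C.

Molecular formula from the SMILES: C8H10ClNO2.
DoU = (2C + 2 + N − H − X)/2 = (2·8 + 2 + 1 − 10 − 1)/2 = 8/2 = 4.
(Structurally: 1 ring(s) + 3 π bond(s) = 4.)

4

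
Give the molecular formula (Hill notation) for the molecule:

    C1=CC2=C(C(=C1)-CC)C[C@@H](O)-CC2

C12H16O

Heavy atoms from the SMILES: 12 C, 1 O.
Implicit hydrogens by atom environment:
  4 × C: 2 H each → 8
  3 × C (aromatic): 1 H each → 3
  3 × C (aromatic): no H
  1 × C: 3 H
  1 × C: 1 H
  1 × O: 1 H
  Total hydrogens = 16.
Molecular formula: C12H16O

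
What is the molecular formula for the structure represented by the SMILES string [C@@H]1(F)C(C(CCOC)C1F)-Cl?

C7H11ClF2O

Heavy atoms from the SMILES: 7 C, 1 Cl, 2 F, 1 O.
Implicit hydrogens by atom environment:
  4 × C: 1 H each → 4
  2 × C: 2 H each → 4
  2 × F: no H
  1 × C: 3 H
  1 × Cl: no H
  1 × O: no H
  Total hydrogens = 11.
Molecular formula: C7H11ClF2O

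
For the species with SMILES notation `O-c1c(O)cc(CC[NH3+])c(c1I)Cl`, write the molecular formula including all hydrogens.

Heavy atoms from the SMILES: 8 C, 1 Cl, 1 I, 1 N, 2 O.
Implicit hydrogens by atom environment:
  5 × C (aromatic): no H
  2 × C: 2 H each → 4
  2 × O: 1 H each → 2
  1 × C (aromatic): 1 H
  1 × Cl: no H
  1 × I: no H
  1 × N (charge +1): 3 H
  Total hydrogens = 10.
Net charge +1.
Molecular formula: C8H10ClINO2+

C8H10ClINO2+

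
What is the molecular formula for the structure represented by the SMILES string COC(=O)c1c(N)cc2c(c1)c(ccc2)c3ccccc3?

Heavy atoms from the SMILES: 18 C, 1 N, 2 O.
Implicit hydrogens by atom environment:
  10 × C (aromatic): 1 H each → 10
  6 × C (aromatic): no H
  2 × O: no H
  1 × C: 3 H
  1 × C: no H
  1 × N: 2 H
  Total hydrogens = 15.
Molecular formula: C18H15NO2

C18H15NO2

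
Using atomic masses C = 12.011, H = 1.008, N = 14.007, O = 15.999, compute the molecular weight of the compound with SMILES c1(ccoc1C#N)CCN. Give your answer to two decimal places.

136.15

Molecular formula: C7H8N2O.
M = 7×12.011 + 8×1.008 + 2×14.007 + 1×15.999 = 136.15 g/mol.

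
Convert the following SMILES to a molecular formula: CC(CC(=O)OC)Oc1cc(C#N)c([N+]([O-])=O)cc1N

Heavy atoms from the SMILES: 12 C, 3 N, 5 O.
Implicit hydrogens by atom environment:
  4 × C (aromatic): no H
  4 × O: no H
  2 × C: 3 H each → 6
  2 × C (aromatic): 1 H each → 2
  2 × C: no H
  1 × C: 2 H
  1 × C: 1 H
  1 × N: 2 H
  1 × N (charge +1): no H
  1 × N: no H
  1 × O (charge -1): no H
  Total hydrogens = 13.
Molecular formula: C12H13N3O5

C12H13N3O5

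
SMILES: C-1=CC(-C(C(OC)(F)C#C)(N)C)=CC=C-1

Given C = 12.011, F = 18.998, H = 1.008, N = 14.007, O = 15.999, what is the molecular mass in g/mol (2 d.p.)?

207.25

Molecular formula: C12H14FNO.
M = 12×12.011 + 1×18.998 + 14×1.008 + 1×14.007 + 1×15.999 = 207.25 g/mol.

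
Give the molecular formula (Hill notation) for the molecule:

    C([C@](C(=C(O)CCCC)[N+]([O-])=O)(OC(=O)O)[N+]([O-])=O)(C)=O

Heavy atoms from the SMILES: 10 C, 2 N, 9 O.
Implicit hydrogens by atom environment:
  5 × C: no H
  5 × O: no H
  3 × C: 2 H each → 6
  2 × C: 3 H each → 6
  2 × N (charge +1): no H
  2 × O: 1 H each → 2
  2 × O (charge -1): no H
  Total hydrogens = 14.
Molecular formula: C10H14N2O9

C10H14N2O9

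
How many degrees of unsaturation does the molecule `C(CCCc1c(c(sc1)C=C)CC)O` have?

4

Molecular formula from the SMILES: C12H18OS.
DoU = (2C + 2 + N − H − X)/2 = (2·12 + 2 + 0 − 18 − 0)/2 = 8/2 = 4.
(Structurally: 1 ring(s) + 3 π bond(s) = 4.)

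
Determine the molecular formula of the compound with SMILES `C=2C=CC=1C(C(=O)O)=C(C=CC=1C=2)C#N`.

C12H7NO2

Heavy atoms from the SMILES: 12 C, 1 N, 2 O.
Implicit hydrogens by atom environment:
  6 × C (aromatic): 1 H each → 6
  4 × C (aromatic): no H
  2 × C: no H
  1 × N: no H
  1 × O: 1 H
  1 × O: no H
  Total hydrogens = 7.
Molecular formula: C12H7NO2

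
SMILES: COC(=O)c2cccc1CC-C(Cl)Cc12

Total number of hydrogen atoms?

Hydrogens are implicit in SMILES; fill each atom to its normal valence:
  3 × C: 2 H each → 6
  3 × C (aromatic): 1 H each → 3
  3 × C (aromatic): no H
  2 × O: no H
  1 × C: 3 H
  1 × C: 1 H
  1 × C: no H
  1 × Cl: no H
  Total hydrogens = 13.

13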